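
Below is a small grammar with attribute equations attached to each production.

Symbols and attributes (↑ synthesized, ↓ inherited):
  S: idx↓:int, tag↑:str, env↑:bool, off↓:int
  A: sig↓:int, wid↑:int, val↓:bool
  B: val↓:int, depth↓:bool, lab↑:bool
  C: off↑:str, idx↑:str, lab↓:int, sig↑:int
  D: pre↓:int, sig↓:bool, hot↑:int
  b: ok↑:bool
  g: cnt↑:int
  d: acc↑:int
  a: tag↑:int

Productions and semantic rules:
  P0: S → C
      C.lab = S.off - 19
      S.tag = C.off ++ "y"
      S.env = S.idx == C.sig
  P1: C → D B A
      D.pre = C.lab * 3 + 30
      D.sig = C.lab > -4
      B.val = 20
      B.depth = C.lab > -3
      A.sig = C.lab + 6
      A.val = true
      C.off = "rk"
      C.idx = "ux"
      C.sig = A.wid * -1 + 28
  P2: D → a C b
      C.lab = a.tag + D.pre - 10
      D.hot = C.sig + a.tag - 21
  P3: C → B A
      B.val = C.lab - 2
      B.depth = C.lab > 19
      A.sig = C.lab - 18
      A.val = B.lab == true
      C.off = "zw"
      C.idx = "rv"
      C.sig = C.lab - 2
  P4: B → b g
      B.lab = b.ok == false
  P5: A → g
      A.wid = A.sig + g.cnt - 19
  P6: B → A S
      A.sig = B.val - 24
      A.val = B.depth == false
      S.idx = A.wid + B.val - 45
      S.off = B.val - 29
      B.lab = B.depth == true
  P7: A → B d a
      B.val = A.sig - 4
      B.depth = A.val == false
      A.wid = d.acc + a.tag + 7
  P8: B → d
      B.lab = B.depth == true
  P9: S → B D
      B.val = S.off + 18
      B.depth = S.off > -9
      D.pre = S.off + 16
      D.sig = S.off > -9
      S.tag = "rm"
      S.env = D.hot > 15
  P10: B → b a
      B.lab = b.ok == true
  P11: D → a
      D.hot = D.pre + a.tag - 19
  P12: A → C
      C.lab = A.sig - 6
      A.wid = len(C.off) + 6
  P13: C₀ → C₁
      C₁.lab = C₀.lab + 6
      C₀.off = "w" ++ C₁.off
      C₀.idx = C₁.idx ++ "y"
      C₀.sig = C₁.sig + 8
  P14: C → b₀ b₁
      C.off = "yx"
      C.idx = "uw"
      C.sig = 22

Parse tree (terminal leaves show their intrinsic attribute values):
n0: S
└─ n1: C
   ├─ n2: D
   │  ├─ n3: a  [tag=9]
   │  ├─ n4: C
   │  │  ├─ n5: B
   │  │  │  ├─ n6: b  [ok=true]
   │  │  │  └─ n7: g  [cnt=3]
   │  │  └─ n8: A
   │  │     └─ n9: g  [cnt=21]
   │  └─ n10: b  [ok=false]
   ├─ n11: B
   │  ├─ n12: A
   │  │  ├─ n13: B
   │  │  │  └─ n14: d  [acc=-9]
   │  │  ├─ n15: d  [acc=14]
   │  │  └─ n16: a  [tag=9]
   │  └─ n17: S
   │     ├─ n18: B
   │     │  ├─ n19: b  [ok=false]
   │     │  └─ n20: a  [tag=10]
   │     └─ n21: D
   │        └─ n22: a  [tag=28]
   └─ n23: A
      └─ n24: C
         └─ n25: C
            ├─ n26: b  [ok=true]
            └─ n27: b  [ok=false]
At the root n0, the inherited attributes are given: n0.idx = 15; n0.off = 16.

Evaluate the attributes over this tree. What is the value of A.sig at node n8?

1. n0.idx = 15  [given at root]
2. n0.off = 16  [given at root]
3. n1.lab = -3  [S.off - 19]
4. n2.pre = 21  [C.lab * 3 + 30]
5. n2.sig = true  [C.lab > -4]
6. n3.tag = 9  [terminal]
7. n4.lab = 20  [a.tag + D.pre - 10]
8. n5.val = 18  [C.lab - 2]
9. n5.depth = true  [C.lab > 19]
10. n6.ok = true  [terminal]
11. n7.cnt = 3  [terminal]
12. n5.lab = false  [b.ok == false]
13. n8.sig = 2  [C.lab - 18]
14. n8.val = false  [B.lab == true]
15. n9.cnt = 21  [terminal]
16. n8.wid = 4  [A.sig + g.cnt - 19]
17. n4.off = "zw"  ["zw"]
18. n4.idx = "rv"  ["rv"]
19. n4.sig = 18  [C.lab - 2]
20. n10.ok = false  [terminal]
21. n2.hot = 6  [C.sig + a.tag - 21]
22. n11.val = 20  [20]
23. n11.depth = false  [C.lab > -3]
24. n12.sig = -4  [B.val - 24]
25. n12.val = true  [B.depth == false]
26. n13.val = -8  [A.sig - 4]
27. n13.depth = false  [A.val == false]
28. n14.acc = -9  [terminal]
29. n13.lab = false  [B.depth == true]
30. n15.acc = 14  [terminal]
31. n16.tag = 9  [terminal]
32. n12.wid = 30  [d.acc + a.tag + 7]
33. n17.idx = 5  [A.wid + B.val - 45]
34. n17.off = -9  [B.val - 29]
35. n18.val = 9  [S.off + 18]
36. n18.depth = false  [S.off > -9]
37. n19.ok = false  [terminal]
38. n20.tag = 10  [terminal]
39. n18.lab = false  [b.ok == true]
40. n21.pre = 7  [S.off + 16]
41. n21.sig = false  [S.off > -9]
42. n22.tag = 28  [terminal]
43. n21.hot = 16  [D.pre + a.tag - 19]
44. n17.tag = "rm"  ["rm"]
45. n17.env = true  [D.hot > 15]
46. n11.lab = false  [B.depth == true]
47. n23.sig = 3  [C.lab + 6]
48. n23.val = true  [true]
49. n24.lab = -3  [A.sig - 6]
50. n25.lab = 3  [C₀.lab + 6]
51. n26.ok = true  [terminal]
52. n27.ok = false  [terminal]
53. n25.off = "yx"  ["yx"]
54. n25.idx = "uw"  ["uw"]
55. n25.sig = 22  [22]
56. n24.off = "wyx"  ["w" ++ C₁.off]
57. n24.idx = "uwy"  [C₁.idx ++ "y"]
58. n24.sig = 30  [C₁.sig + 8]
59. n23.wid = 9  [len(C.off) + 6]
60. n1.off = "rk"  ["rk"]
61. n1.idx = "ux"  ["ux"]
62. n1.sig = 19  [A.wid * -1 + 28]
63. n0.tag = "rky"  [C.off ++ "y"]
64. n0.env = false  [S.idx == C.sig]

2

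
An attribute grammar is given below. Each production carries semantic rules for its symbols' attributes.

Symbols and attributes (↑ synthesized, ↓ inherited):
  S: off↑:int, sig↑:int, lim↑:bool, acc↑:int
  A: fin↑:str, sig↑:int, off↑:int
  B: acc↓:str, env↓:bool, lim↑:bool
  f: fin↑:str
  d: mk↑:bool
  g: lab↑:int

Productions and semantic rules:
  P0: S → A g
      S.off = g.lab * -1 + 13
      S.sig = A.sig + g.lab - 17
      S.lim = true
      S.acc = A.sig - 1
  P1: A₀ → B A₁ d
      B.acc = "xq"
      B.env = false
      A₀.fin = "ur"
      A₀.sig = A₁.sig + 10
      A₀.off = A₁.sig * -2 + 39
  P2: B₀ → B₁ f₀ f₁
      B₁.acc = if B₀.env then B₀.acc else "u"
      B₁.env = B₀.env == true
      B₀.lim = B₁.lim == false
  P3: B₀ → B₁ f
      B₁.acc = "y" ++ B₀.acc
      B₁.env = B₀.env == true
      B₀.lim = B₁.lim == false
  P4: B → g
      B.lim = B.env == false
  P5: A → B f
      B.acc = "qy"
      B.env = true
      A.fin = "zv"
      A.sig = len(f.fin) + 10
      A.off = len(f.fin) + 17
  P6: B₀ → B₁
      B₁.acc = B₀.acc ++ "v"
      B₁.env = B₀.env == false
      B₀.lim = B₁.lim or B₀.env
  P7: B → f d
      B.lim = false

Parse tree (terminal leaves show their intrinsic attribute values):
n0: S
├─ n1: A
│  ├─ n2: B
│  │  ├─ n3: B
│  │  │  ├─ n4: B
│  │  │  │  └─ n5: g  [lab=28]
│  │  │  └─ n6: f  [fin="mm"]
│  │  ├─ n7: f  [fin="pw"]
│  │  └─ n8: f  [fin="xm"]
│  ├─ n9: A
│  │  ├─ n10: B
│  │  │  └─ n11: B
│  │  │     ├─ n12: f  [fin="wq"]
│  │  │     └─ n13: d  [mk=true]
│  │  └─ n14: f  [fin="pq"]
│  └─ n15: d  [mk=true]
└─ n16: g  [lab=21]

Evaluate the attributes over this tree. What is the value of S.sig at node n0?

26

1. n2.acc = "xq"  ["xq"]
2. n2.env = false  [false]
3. n3.acc = "u"  [if B₀.env then B₀.acc else "u"]
4. n3.env = false  [B₀.env == true]
5. n4.acc = "yu"  ["y" ++ B₀.acc]
6. n4.env = false  [B₀.env == true]
7. n5.lab = 28  [terminal]
8. n4.lim = true  [B.env == false]
9. n6.fin = "mm"  [terminal]
10. n3.lim = false  [B₁.lim == false]
11. n7.fin = "pw"  [terminal]
12. n8.fin = "xm"  [terminal]
13. n2.lim = true  [B₁.lim == false]
14. n10.acc = "qy"  ["qy"]
15. n10.env = true  [true]
16. n11.acc = "qyv"  [B₀.acc ++ "v"]
17. n11.env = false  [B₀.env == false]
18. n12.fin = "wq"  [terminal]
19. n13.mk = true  [terminal]
20. n11.lim = false  [false]
21. n10.lim = true  [B₁.lim or B₀.env]
22. n14.fin = "pq"  [terminal]
23. n9.fin = "zv"  ["zv"]
24. n9.sig = 12  [len(f.fin) + 10]
25. n9.off = 19  [len(f.fin) + 17]
26. n15.mk = true  [terminal]
27. n1.fin = "ur"  ["ur"]
28. n1.sig = 22  [A₁.sig + 10]
29. n1.off = 15  [A₁.sig * -2 + 39]
30. n16.lab = 21  [terminal]
31. n0.off = -8  [g.lab * -1 + 13]
32. n0.sig = 26  [A.sig + g.lab - 17]
33. n0.lim = true  [true]
34. n0.acc = 21  [A.sig - 1]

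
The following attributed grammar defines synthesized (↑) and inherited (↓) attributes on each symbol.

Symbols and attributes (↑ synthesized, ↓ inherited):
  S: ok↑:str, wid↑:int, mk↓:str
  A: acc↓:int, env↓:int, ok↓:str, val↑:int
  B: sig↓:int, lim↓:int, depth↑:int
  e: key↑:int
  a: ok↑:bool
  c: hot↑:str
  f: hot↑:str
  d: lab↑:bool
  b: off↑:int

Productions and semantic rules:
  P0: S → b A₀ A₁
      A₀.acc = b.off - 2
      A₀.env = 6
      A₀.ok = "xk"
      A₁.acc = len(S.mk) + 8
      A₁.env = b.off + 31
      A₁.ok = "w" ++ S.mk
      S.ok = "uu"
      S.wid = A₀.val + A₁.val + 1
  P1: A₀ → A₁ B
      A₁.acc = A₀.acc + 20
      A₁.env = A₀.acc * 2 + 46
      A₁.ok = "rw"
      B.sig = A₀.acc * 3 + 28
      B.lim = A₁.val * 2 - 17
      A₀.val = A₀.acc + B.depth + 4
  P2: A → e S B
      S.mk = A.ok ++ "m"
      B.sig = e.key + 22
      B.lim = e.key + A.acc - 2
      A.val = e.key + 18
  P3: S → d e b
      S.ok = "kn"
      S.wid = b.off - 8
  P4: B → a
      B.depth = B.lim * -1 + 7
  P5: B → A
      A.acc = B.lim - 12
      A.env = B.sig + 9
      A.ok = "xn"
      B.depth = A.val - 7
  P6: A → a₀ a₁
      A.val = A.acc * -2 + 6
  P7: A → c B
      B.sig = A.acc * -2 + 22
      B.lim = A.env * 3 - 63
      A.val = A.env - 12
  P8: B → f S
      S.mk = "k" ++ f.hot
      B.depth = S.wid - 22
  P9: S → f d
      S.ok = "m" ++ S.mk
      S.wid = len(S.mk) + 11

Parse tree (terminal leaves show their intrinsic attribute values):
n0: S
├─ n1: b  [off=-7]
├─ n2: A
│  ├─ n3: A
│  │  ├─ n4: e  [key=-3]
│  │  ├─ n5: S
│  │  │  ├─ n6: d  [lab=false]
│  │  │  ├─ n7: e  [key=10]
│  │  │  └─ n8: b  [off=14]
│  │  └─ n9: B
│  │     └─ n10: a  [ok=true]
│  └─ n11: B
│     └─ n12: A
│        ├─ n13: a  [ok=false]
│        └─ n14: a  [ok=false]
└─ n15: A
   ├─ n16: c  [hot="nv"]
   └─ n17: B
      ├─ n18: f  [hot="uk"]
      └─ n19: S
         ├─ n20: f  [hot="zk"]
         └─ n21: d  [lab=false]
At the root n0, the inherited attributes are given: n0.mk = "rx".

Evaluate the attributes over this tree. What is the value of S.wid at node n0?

5

1. n0.mk = "rx"  [given at root]
2. n1.off = -7  [terminal]
3. n2.acc = -9  [b.off - 2]
4. n2.env = 6  [6]
5. n2.ok = "xk"  ["xk"]
6. n3.acc = 11  [A₀.acc + 20]
7. n3.env = 28  [A₀.acc * 2 + 46]
8. n3.ok = "rw"  ["rw"]
9. n4.key = -3  [terminal]
10. n5.mk = "rwm"  [A.ok ++ "m"]
11. n6.lab = false  [terminal]
12. n7.key = 10  [terminal]
13. n8.off = 14  [terminal]
14. n5.ok = "kn"  ["kn"]
15. n5.wid = 6  [b.off - 8]
16. n9.sig = 19  [e.key + 22]
17. n9.lim = 6  [e.key + A.acc - 2]
18. n10.ok = true  [terminal]
19. n9.depth = 1  [B.lim * -1 + 7]
20. n3.val = 15  [e.key + 18]
21. n11.sig = 1  [A₀.acc * 3 + 28]
22. n11.lim = 13  [A₁.val * 2 - 17]
23. n12.acc = 1  [B.lim - 12]
24. n12.env = 10  [B.sig + 9]
25. n12.ok = "xn"  ["xn"]
26. n13.ok = false  [terminal]
27. n14.ok = false  [terminal]
28. n12.val = 4  [A.acc * -2 + 6]
29. n11.depth = -3  [A.val - 7]
30. n2.val = -8  [A₀.acc + B.depth + 4]
31. n15.acc = 10  [len(S.mk) + 8]
32. n15.env = 24  [b.off + 31]
33. n15.ok = "wrx"  ["w" ++ S.mk]
34. n16.hot = "nv"  [terminal]
35. n17.sig = 2  [A.acc * -2 + 22]
36. n17.lim = 9  [A.env * 3 - 63]
37. n18.hot = "uk"  [terminal]
38. n19.mk = "kuk"  ["k" ++ f.hot]
39. n20.hot = "zk"  [terminal]
40. n21.lab = false  [terminal]
41. n19.ok = "mkuk"  ["m" ++ S.mk]
42. n19.wid = 14  [len(S.mk) + 11]
43. n17.depth = -8  [S.wid - 22]
44. n15.val = 12  [A.env - 12]
45. n0.ok = "uu"  ["uu"]
46. n0.wid = 5  [A₀.val + A₁.val + 1]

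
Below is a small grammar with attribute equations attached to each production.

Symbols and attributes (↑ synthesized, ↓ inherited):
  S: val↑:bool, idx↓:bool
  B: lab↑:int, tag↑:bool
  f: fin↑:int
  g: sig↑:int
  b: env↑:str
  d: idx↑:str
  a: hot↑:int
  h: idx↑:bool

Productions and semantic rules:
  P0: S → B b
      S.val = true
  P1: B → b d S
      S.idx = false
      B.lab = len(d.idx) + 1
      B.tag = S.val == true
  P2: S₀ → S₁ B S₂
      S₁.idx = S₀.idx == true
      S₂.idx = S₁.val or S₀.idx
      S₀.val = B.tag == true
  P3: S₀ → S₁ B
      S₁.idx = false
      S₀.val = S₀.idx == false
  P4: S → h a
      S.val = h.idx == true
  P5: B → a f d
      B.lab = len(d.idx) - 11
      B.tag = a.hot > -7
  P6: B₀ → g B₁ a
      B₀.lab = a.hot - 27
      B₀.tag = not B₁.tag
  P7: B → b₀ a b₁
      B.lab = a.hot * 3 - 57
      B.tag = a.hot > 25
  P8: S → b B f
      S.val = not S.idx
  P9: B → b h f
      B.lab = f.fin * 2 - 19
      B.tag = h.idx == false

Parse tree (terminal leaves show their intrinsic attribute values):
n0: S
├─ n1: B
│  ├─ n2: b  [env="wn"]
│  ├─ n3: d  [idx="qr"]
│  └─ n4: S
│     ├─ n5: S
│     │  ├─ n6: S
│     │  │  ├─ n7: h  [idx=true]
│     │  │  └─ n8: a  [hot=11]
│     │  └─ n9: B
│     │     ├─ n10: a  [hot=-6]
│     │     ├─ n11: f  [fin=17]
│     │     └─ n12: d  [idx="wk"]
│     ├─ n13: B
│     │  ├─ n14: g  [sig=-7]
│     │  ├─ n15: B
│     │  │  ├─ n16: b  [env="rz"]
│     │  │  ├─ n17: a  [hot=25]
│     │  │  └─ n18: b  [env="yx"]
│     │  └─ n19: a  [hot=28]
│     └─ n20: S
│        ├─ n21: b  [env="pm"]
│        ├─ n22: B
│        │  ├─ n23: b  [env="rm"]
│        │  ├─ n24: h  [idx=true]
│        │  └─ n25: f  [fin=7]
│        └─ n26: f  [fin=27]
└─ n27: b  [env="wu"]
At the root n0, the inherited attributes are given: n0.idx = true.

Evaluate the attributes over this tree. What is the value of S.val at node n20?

1. n0.idx = true  [given at root]
2. n2.env = "wn"  [terminal]
3. n3.idx = "qr"  [terminal]
4. n4.idx = false  [false]
5. n5.idx = false  [S₀.idx == true]
6. n6.idx = false  [false]
7. n7.idx = true  [terminal]
8. n8.hot = 11  [terminal]
9. n6.val = true  [h.idx == true]
10. n10.hot = -6  [terminal]
11. n11.fin = 17  [terminal]
12. n12.idx = "wk"  [terminal]
13. n9.lab = -9  [len(d.idx) - 11]
14. n9.tag = true  [a.hot > -7]
15. n5.val = true  [S₀.idx == false]
16. n14.sig = -7  [terminal]
17. n16.env = "rz"  [terminal]
18. n17.hot = 25  [terminal]
19. n18.env = "yx"  [terminal]
20. n15.lab = 18  [a.hot * 3 - 57]
21. n15.tag = false  [a.hot > 25]
22. n19.hot = 28  [terminal]
23. n13.lab = 1  [a.hot - 27]
24. n13.tag = true  [not B₁.tag]
25. n20.idx = true  [S₁.val or S₀.idx]
26. n21.env = "pm"  [terminal]
27. n23.env = "rm"  [terminal]
28. n24.idx = true  [terminal]
29. n25.fin = 7  [terminal]
30. n22.lab = -5  [f.fin * 2 - 19]
31. n22.tag = false  [h.idx == false]
32. n26.fin = 27  [terminal]
33. n20.val = false  [not S.idx]
34. n4.val = true  [B.tag == true]
35. n1.lab = 3  [len(d.idx) + 1]
36. n1.tag = true  [S.val == true]
37. n27.env = "wu"  [terminal]
38. n0.val = true  [true]

false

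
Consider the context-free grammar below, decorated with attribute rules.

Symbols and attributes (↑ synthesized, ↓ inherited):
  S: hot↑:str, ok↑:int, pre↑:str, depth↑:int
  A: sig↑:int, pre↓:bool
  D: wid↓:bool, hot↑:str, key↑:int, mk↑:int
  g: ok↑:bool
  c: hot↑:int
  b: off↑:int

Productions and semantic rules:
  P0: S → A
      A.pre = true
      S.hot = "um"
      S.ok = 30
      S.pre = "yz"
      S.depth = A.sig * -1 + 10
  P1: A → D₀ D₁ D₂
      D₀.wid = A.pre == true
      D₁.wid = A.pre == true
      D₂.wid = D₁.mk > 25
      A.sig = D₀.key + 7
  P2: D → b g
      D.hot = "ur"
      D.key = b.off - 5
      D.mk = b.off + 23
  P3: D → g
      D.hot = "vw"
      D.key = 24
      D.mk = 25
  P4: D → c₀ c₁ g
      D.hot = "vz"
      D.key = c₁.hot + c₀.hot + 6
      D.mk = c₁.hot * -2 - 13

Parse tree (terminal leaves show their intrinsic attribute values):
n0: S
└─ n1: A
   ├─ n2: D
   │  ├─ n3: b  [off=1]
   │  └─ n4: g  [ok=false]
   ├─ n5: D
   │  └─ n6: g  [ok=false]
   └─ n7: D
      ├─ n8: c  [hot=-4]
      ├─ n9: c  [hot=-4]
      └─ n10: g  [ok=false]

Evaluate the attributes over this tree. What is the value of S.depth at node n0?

1. n1.pre = true  [true]
2. n2.wid = true  [A.pre == true]
3. n3.off = 1  [terminal]
4. n4.ok = false  [terminal]
5. n2.hot = "ur"  ["ur"]
6. n2.key = -4  [b.off - 5]
7. n2.mk = 24  [b.off + 23]
8. n5.wid = true  [A.pre == true]
9. n6.ok = false  [terminal]
10. n5.hot = "vw"  ["vw"]
11. n5.key = 24  [24]
12. n5.mk = 25  [25]
13. n7.wid = false  [D₁.mk > 25]
14. n8.hot = -4  [terminal]
15. n9.hot = -4  [terminal]
16. n10.ok = false  [terminal]
17. n7.hot = "vz"  ["vz"]
18. n7.key = -2  [c₁.hot + c₀.hot + 6]
19. n7.mk = -5  [c₁.hot * -2 - 13]
20. n1.sig = 3  [D₀.key + 7]
21. n0.hot = "um"  ["um"]
22. n0.ok = 30  [30]
23. n0.pre = "yz"  ["yz"]
24. n0.depth = 7  [A.sig * -1 + 10]

7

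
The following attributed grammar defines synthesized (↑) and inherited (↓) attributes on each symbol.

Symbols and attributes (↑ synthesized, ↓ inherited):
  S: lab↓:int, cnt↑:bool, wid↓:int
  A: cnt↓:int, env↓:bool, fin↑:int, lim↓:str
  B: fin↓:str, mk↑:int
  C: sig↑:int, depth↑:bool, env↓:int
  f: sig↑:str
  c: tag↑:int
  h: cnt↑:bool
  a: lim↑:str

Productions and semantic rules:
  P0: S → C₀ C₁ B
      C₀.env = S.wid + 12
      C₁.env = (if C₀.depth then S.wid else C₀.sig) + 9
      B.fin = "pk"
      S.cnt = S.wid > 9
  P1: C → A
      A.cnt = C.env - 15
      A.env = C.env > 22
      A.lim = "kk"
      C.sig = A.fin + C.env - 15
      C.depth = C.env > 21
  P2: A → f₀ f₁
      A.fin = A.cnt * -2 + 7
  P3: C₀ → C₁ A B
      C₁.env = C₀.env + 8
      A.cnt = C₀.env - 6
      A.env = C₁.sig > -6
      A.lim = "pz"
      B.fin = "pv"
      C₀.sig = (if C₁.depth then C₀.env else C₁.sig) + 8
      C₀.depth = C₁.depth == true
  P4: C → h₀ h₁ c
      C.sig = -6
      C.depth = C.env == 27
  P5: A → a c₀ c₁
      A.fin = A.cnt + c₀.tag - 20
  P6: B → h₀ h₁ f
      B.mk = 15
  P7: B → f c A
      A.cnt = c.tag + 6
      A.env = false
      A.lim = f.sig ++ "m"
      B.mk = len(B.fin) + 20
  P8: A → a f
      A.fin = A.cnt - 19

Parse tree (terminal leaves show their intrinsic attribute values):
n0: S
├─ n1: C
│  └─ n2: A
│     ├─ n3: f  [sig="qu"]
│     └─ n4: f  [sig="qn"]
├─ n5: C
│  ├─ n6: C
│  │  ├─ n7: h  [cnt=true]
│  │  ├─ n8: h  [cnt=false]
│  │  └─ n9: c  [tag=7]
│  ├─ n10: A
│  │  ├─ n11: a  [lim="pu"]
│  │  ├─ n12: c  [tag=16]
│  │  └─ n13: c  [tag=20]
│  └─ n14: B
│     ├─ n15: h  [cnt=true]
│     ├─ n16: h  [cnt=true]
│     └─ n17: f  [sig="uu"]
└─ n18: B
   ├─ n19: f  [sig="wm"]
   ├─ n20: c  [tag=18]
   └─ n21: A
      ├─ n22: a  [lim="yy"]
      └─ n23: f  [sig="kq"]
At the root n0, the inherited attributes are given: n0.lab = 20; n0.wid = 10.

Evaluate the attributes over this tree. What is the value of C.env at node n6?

1. n0.lab = 20  [given at root]
2. n0.wid = 10  [given at root]
3. n1.env = 22  [S.wid + 12]
4. n2.cnt = 7  [C.env - 15]
5. n2.env = false  [C.env > 22]
6. n2.lim = "kk"  ["kk"]
7. n3.sig = "qu"  [terminal]
8. n4.sig = "qn"  [terminal]
9. n2.fin = -7  [A.cnt * -2 + 7]
10. n1.sig = 0  [A.fin + C.env - 15]
11. n1.depth = true  [C.env > 21]
12. n5.env = 19  [(if C₀.depth then S.wid else C₀.sig) + 9]
13. n6.env = 27  [C₀.env + 8]
14. n7.cnt = true  [terminal]
15. n8.cnt = false  [terminal]
16. n9.tag = 7  [terminal]
17. n6.sig = -6  [-6]
18. n6.depth = true  [C.env == 27]
19. n10.cnt = 13  [C₀.env - 6]
20. n10.env = false  [C₁.sig > -6]
21. n10.lim = "pz"  ["pz"]
22. n11.lim = "pu"  [terminal]
23. n12.tag = 16  [terminal]
24. n13.tag = 20  [terminal]
25. n10.fin = 9  [A.cnt + c₀.tag - 20]
26. n14.fin = "pv"  ["pv"]
27. n15.cnt = true  [terminal]
28. n16.cnt = true  [terminal]
29. n17.sig = "uu"  [terminal]
30. n14.mk = 15  [15]
31. n5.sig = 27  [(if C₁.depth then C₀.env else C₁.sig) + 8]
32. n5.depth = true  [C₁.depth == true]
33. n18.fin = "pk"  ["pk"]
34. n19.sig = "wm"  [terminal]
35. n20.tag = 18  [terminal]
36. n21.cnt = 24  [c.tag + 6]
37. n21.env = false  [false]
38. n21.lim = "wmm"  [f.sig ++ "m"]
39. n22.lim = "yy"  [terminal]
40. n23.sig = "kq"  [terminal]
41. n21.fin = 5  [A.cnt - 19]
42. n18.mk = 22  [len(B.fin) + 20]
43. n0.cnt = true  [S.wid > 9]

27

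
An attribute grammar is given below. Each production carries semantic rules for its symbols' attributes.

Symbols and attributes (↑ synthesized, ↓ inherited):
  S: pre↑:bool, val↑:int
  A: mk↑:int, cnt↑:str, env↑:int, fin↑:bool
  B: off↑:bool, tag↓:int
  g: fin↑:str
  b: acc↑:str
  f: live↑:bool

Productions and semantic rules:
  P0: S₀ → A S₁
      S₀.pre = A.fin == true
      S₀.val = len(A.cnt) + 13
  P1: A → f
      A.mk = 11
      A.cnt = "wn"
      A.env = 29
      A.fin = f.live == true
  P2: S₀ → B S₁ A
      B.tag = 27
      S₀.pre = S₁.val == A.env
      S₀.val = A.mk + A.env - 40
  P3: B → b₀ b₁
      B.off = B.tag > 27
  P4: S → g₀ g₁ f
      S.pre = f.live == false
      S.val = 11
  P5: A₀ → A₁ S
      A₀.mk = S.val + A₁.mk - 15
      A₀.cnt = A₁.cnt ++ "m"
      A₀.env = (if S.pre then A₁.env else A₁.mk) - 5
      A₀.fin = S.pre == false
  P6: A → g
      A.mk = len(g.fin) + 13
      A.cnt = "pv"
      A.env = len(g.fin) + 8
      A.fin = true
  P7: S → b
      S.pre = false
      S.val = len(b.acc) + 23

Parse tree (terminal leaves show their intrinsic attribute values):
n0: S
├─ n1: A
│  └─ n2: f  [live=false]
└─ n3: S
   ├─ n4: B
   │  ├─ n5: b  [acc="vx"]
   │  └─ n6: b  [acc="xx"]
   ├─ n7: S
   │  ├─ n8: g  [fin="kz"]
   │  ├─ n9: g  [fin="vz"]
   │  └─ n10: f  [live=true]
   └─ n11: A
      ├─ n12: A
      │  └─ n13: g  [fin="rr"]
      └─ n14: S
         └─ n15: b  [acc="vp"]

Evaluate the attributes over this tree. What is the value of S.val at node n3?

-5

1. n2.live = false  [terminal]
2. n1.mk = 11  [11]
3. n1.cnt = "wn"  ["wn"]
4. n1.env = 29  [29]
5. n1.fin = false  [f.live == true]
6. n4.tag = 27  [27]
7. n5.acc = "vx"  [terminal]
8. n6.acc = "xx"  [terminal]
9. n4.off = false  [B.tag > 27]
10. n8.fin = "kz"  [terminal]
11. n9.fin = "vz"  [terminal]
12. n10.live = true  [terminal]
13. n7.pre = false  [f.live == false]
14. n7.val = 11  [11]
15. n13.fin = "rr"  [terminal]
16. n12.mk = 15  [len(g.fin) + 13]
17. n12.cnt = "pv"  ["pv"]
18. n12.env = 10  [len(g.fin) + 8]
19. n12.fin = true  [true]
20. n15.acc = "vp"  [terminal]
21. n14.pre = false  [false]
22. n14.val = 25  [len(b.acc) + 23]
23. n11.mk = 25  [S.val + A₁.mk - 15]
24. n11.cnt = "pvm"  [A₁.cnt ++ "m"]
25. n11.env = 10  [(if S.pre then A₁.env else A₁.mk) - 5]
26. n11.fin = true  [S.pre == false]
27. n3.pre = false  [S₁.val == A.env]
28. n3.val = -5  [A.mk + A.env - 40]
29. n0.pre = false  [A.fin == true]
30. n0.val = 15  [len(A.cnt) + 13]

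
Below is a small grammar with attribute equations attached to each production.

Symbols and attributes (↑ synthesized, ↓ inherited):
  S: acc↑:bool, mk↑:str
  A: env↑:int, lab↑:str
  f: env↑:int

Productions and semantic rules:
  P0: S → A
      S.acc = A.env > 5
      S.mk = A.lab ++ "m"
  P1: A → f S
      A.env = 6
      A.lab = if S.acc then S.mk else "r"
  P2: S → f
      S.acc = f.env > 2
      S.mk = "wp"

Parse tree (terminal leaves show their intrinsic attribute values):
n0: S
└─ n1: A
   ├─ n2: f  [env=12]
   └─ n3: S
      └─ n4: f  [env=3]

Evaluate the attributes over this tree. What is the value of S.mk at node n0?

1. n2.env = 12  [terminal]
2. n4.env = 3  [terminal]
3. n3.acc = true  [f.env > 2]
4. n3.mk = "wp"  ["wp"]
5. n1.env = 6  [6]
6. n1.lab = "wp"  [if S.acc then S.mk else "r"]
7. n0.acc = true  [A.env > 5]
8. n0.mk = "wpm"  [A.lab ++ "m"]

"wpm"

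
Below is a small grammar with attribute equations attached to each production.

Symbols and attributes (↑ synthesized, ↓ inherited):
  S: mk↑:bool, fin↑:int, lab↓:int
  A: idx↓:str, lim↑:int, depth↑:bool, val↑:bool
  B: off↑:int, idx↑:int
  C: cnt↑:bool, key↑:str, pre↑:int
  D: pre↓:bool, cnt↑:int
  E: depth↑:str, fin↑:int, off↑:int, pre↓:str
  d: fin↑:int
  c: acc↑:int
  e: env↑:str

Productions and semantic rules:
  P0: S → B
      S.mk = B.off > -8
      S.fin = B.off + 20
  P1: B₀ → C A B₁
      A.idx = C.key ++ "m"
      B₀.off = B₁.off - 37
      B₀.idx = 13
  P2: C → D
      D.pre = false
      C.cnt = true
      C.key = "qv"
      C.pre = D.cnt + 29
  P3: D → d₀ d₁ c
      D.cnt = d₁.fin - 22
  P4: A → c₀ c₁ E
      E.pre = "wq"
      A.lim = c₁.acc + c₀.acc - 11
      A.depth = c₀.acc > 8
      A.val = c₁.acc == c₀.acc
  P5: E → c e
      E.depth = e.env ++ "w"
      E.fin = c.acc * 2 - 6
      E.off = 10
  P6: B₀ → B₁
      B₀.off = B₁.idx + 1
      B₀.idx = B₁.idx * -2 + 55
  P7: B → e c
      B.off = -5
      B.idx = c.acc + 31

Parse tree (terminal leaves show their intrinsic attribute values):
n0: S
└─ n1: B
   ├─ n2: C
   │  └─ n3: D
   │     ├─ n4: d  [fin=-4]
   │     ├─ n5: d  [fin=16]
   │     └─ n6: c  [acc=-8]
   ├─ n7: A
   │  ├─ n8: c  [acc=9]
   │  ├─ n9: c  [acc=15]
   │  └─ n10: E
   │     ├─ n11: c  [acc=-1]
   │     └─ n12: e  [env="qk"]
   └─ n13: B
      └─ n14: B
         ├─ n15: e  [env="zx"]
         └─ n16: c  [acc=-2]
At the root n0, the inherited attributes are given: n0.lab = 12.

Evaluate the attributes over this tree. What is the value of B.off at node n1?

-7

1. n0.lab = 12  [given at root]
2. n3.pre = false  [false]
3. n4.fin = -4  [terminal]
4. n5.fin = 16  [terminal]
5. n6.acc = -8  [terminal]
6. n3.cnt = -6  [d₁.fin - 22]
7. n2.cnt = true  [true]
8. n2.key = "qv"  ["qv"]
9. n2.pre = 23  [D.cnt + 29]
10. n7.idx = "qvm"  [C.key ++ "m"]
11. n8.acc = 9  [terminal]
12. n9.acc = 15  [terminal]
13. n10.pre = "wq"  ["wq"]
14. n11.acc = -1  [terminal]
15. n12.env = "qk"  [terminal]
16. n10.depth = "qkw"  [e.env ++ "w"]
17. n10.fin = -8  [c.acc * 2 - 6]
18. n10.off = 10  [10]
19. n7.lim = 13  [c₁.acc + c₀.acc - 11]
20. n7.depth = true  [c₀.acc > 8]
21. n7.val = false  [c₁.acc == c₀.acc]
22. n15.env = "zx"  [terminal]
23. n16.acc = -2  [terminal]
24. n14.off = -5  [-5]
25. n14.idx = 29  [c.acc + 31]
26. n13.off = 30  [B₁.idx + 1]
27. n13.idx = -3  [B₁.idx * -2 + 55]
28. n1.off = -7  [B₁.off - 37]
29. n1.idx = 13  [13]
30. n0.mk = true  [B.off > -8]
31. n0.fin = 13  [B.off + 20]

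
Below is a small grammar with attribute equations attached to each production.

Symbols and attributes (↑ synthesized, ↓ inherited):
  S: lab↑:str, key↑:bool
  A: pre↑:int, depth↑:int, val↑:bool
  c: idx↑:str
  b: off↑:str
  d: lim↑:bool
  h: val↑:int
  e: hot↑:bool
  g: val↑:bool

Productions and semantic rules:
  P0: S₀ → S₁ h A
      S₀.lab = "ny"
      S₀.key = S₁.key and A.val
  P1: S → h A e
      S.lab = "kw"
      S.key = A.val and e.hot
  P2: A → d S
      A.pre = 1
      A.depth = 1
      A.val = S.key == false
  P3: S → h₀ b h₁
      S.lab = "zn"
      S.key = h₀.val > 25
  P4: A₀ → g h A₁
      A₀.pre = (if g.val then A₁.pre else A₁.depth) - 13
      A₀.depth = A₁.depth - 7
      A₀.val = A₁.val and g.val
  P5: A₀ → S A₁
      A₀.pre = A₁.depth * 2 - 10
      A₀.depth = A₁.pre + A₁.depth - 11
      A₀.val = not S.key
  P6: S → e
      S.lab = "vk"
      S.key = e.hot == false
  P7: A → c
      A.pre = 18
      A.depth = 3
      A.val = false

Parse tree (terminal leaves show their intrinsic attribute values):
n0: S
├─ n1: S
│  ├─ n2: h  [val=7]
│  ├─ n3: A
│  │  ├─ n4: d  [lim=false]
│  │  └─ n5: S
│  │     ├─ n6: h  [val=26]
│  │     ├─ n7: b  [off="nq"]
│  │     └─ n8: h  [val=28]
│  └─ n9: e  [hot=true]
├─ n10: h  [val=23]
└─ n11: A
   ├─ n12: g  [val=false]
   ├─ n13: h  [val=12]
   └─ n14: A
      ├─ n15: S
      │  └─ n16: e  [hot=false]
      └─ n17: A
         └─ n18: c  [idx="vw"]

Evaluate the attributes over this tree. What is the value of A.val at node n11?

false

1. n2.val = 7  [terminal]
2. n4.lim = false  [terminal]
3. n6.val = 26  [terminal]
4. n7.off = "nq"  [terminal]
5. n8.val = 28  [terminal]
6. n5.lab = "zn"  ["zn"]
7. n5.key = true  [h₀.val > 25]
8. n3.pre = 1  [1]
9. n3.depth = 1  [1]
10. n3.val = false  [S.key == false]
11. n9.hot = true  [terminal]
12. n1.lab = "kw"  ["kw"]
13. n1.key = false  [A.val and e.hot]
14. n10.val = 23  [terminal]
15. n12.val = false  [terminal]
16. n13.val = 12  [terminal]
17. n16.hot = false  [terminal]
18. n15.lab = "vk"  ["vk"]
19. n15.key = true  [e.hot == false]
20. n18.idx = "vw"  [terminal]
21. n17.pre = 18  [18]
22. n17.depth = 3  [3]
23. n17.val = false  [false]
24. n14.pre = -4  [A₁.depth * 2 - 10]
25. n14.depth = 10  [A₁.pre + A₁.depth - 11]
26. n14.val = false  [not S.key]
27. n11.pre = -3  [(if g.val then A₁.pre else A₁.depth) - 13]
28. n11.depth = 3  [A₁.depth - 7]
29. n11.val = false  [A₁.val and g.val]
30. n0.lab = "ny"  ["ny"]
31. n0.key = false  [S₁.key and A.val]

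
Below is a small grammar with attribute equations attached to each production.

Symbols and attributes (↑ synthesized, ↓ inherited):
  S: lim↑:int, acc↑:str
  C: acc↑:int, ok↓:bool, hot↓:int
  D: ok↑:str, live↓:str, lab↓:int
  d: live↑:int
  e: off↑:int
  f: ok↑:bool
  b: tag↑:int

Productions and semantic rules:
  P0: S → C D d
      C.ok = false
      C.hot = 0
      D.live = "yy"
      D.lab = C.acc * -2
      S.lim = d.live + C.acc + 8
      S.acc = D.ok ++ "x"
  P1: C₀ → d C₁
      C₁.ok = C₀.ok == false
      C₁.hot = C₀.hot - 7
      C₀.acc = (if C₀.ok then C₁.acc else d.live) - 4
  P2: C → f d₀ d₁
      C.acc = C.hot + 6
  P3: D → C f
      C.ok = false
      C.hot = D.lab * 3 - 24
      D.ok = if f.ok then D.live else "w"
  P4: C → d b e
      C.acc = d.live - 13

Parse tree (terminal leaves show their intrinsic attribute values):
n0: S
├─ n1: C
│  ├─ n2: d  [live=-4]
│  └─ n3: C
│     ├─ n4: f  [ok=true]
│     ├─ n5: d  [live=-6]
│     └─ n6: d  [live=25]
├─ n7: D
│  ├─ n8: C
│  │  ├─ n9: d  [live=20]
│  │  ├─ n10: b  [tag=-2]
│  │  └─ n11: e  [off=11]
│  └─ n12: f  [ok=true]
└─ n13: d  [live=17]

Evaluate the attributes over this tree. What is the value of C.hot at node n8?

1. n1.ok = false  [false]
2. n1.hot = 0  [0]
3. n2.live = -4  [terminal]
4. n3.ok = true  [C₀.ok == false]
5. n3.hot = -7  [C₀.hot - 7]
6. n4.ok = true  [terminal]
7. n5.live = -6  [terminal]
8. n6.live = 25  [terminal]
9. n3.acc = -1  [C.hot + 6]
10. n1.acc = -8  [(if C₀.ok then C₁.acc else d.live) - 4]
11. n7.live = "yy"  ["yy"]
12. n7.lab = 16  [C.acc * -2]
13. n8.ok = false  [false]
14. n8.hot = 24  [D.lab * 3 - 24]
15. n9.live = 20  [terminal]
16. n10.tag = -2  [terminal]
17. n11.off = 11  [terminal]
18. n8.acc = 7  [d.live - 13]
19. n12.ok = true  [terminal]
20. n7.ok = "yy"  [if f.ok then D.live else "w"]
21. n13.live = 17  [terminal]
22. n0.lim = 17  [d.live + C.acc + 8]
23. n0.acc = "yyx"  [D.ok ++ "x"]

24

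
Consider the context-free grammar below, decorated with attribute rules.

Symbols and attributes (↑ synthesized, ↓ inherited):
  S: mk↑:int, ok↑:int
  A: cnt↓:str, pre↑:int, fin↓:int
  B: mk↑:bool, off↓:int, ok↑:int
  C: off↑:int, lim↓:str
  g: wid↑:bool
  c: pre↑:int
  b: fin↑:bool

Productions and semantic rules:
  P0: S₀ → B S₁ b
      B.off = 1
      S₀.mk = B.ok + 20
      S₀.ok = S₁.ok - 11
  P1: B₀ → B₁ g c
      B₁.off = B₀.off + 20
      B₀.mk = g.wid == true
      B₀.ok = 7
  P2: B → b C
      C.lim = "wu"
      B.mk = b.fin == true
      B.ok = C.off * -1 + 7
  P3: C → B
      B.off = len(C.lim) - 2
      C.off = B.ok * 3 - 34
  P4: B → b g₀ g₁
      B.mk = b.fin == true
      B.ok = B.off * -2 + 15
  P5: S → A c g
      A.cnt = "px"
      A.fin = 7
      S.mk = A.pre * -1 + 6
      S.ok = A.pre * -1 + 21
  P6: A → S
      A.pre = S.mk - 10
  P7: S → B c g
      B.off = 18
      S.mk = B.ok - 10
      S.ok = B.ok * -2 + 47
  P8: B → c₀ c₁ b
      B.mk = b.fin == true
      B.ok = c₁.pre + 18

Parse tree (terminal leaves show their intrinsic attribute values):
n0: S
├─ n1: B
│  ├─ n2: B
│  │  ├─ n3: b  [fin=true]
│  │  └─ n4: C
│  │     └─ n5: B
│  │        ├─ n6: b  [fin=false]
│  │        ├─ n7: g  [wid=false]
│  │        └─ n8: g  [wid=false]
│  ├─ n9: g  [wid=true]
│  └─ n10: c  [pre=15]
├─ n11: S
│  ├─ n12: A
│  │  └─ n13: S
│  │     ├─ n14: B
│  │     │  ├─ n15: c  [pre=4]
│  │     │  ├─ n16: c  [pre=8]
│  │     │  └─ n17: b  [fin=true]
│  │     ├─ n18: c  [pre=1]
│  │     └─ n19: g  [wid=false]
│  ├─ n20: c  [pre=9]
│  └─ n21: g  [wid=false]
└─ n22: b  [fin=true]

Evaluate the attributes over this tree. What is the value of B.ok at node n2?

1. n1.off = 1  [1]
2. n2.off = 21  [B₀.off + 20]
3. n3.fin = true  [terminal]
4. n4.lim = "wu"  ["wu"]
5. n5.off = 0  [len(C.lim) - 2]
6. n6.fin = false  [terminal]
7. n7.wid = false  [terminal]
8. n8.wid = false  [terminal]
9. n5.mk = false  [b.fin == true]
10. n5.ok = 15  [B.off * -2 + 15]
11. n4.off = 11  [B.ok * 3 - 34]
12. n2.mk = true  [b.fin == true]
13. n2.ok = -4  [C.off * -1 + 7]
14. n9.wid = true  [terminal]
15. n10.pre = 15  [terminal]
16. n1.mk = true  [g.wid == true]
17. n1.ok = 7  [7]
18. n12.cnt = "px"  ["px"]
19. n12.fin = 7  [7]
20. n14.off = 18  [18]
21. n15.pre = 4  [terminal]
22. n16.pre = 8  [terminal]
23. n17.fin = true  [terminal]
24. n14.mk = true  [b.fin == true]
25. n14.ok = 26  [c₁.pre + 18]
26. n18.pre = 1  [terminal]
27. n19.wid = false  [terminal]
28. n13.mk = 16  [B.ok - 10]
29. n13.ok = -5  [B.ok * -2 + 47]
30. n12.pre = 6  [S.mk - 10]
31. n20.pre = 9  [terminal]
32. n21.wid = false  [terminal]
33. n11.mk = 0  [A.pre * -1 + 6]
34. n11.ok = 15  [A.pre * -1 + 21]
35. n22.fin = true  [terminal]
36. n0.mk = 27  [B.ok + 20]
37. n0.ok = 4  [S₁.ok - 11]

-4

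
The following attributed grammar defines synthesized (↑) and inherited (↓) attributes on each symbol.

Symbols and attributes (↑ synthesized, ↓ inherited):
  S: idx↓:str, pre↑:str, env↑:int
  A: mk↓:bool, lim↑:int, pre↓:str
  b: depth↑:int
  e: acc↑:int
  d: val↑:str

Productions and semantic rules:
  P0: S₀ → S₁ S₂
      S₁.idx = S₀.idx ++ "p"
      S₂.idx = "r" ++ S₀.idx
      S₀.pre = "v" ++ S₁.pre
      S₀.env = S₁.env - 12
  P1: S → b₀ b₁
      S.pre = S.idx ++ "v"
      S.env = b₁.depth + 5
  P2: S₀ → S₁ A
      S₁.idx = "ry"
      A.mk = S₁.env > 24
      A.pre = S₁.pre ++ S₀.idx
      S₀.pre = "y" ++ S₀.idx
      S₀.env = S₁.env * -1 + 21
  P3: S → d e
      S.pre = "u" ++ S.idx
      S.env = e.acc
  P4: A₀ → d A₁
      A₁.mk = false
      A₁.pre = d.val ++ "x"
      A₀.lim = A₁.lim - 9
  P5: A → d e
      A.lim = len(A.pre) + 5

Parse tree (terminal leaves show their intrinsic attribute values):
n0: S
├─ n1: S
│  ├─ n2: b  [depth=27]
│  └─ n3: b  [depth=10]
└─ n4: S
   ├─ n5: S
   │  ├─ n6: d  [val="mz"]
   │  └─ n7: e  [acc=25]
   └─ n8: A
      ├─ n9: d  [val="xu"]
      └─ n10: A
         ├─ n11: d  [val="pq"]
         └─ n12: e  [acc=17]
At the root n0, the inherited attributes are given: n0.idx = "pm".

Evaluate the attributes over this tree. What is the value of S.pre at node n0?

1. n0.idx = "pm"  [given at root]
2. n1.idx = "pmp"  [S₀.idx ++ "p"]
3. n2.depth = 27  [terminal]
4. n3.depth = 10  [terminal]
5. n1.pre = "pmpv"  [S.idx ++ "v"]
6. n1.env = 15  [b₁.depth + 5]
7. n4.idx = "rpm"  ["r" ++ S₀.idx]
8. n5.idx = "ry"  ["ry"]
9. n6.val = "mz"  [terminal]
10. n7.acc = 25  [terminal]
11. n5.pre = "ury"  ["u" ++ S.idx]
12. n5.env = 25  [e.acc]
13. n8.mk = true  [S₁.env > 24]
14. n8.pre = "uryrpm"  [S₁.pre ++ S₀.idx]
15. n9.val = "xu"  [terminal]
16. n10.mk = false  [false]
17. n10.pre = "xux"  [d.val ++ "x"]
18. n11.val = "pq"  [terminal]
19. n12.acc = 17  [terminal]
20. n10.lim = 8  [len(A.pre) + 5]
21. n8.lim = -1  [A₁.lim - 9]
22. n4.pre = "yrpm"  ["y" ++ S₀.idx]
23. n4.env = -4  [S₁.env * -1 + 21]
24. n0.pre = "vpmpv"  ["v" ++ S₁.pre]
25. n0.env = 3  [S₁.env - 12]

"vpmpv"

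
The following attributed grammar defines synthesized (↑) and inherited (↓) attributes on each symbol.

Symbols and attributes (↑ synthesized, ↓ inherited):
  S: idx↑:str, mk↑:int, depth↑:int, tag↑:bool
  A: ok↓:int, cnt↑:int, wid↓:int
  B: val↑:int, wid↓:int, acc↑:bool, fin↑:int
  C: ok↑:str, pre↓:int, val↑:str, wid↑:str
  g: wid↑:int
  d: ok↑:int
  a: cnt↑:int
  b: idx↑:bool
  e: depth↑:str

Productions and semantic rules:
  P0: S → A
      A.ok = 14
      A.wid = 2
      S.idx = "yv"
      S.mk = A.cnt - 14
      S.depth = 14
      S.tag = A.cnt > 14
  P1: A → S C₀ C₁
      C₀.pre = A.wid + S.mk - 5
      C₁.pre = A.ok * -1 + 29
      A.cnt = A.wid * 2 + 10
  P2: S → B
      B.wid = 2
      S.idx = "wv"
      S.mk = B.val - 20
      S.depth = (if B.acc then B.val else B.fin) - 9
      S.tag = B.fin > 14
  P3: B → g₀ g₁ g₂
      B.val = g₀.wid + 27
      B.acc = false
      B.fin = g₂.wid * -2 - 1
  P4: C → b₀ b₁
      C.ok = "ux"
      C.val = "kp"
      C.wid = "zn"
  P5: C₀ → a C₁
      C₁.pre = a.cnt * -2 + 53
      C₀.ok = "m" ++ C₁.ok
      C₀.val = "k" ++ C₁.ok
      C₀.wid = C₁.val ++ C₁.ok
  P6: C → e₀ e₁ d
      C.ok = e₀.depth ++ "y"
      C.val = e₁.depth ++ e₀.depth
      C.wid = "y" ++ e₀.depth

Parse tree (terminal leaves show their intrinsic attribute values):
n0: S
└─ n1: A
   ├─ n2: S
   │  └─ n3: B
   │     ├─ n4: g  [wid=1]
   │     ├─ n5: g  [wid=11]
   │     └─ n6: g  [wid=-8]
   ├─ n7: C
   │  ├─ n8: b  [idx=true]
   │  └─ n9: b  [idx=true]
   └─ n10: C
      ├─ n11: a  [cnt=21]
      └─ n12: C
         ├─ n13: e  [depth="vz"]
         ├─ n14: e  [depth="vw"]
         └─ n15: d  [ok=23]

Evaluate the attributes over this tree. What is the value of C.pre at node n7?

5

1. n1.ok = 14  [14]
2. n1.wid = 2  [2]
3. n3.wid = 2  [2]
4. n4.wid = 1  [terminal]
5. n5.wid = 11  [terminal]
6. n6.wid = -8  [terminal]
7. n3.val = 28  [g₀.wid + 27]
8. n3.acc = false  [false]
9. n3.fin = 15  [g₂.wid * -2 - 1]
10. n2.idx = "wv"  ["wv"]
11. n2.mk = 8  [B.val - 20]
12. n2.depth = 6  [(if B.acc then B.val else B.fin) - 9]
13. n2.tag = true  [B.fin > 14]
14. n7.pre = 5  [A.wid + S.mk - 5]
15. n8.idx = true  [terminal]
16. n9.idx = true  [terminal]
17. n7.ok = "ux"  ["ux"]
18. n7.val = "kp"  ["kp"]
19. n7.wid = "zn"  ["zn"]
20. n10.pre = 15  [A.ok * -1 + 29]
21. n11.cnt = 21  [terminal]
22. n12.pre = 11  [a.cnt * -2 + 53]
23. n13.depth = "vz"  [terminal]
24. n14.depth = "vw"  [terminal]
25. n15.ok = 23  [terminal]
26. n12.ok = "vzy"  [e₀.depth ++ "y"]
27. n12.val = "vwvz"  [e₁.depth ++ e₀.depth]
28. n12.wid = "yvz"  ["y" ++ e₀.depth]
29. n10.ok = "mvzy"  ["m" ++ C₁.ok]
30. n10.val = "kvzy"  ["k" ++ C₁.ok]
31. n10.wid = "vwvzvzy"  [C₁.val ++ C₁.ok]
32. n1.cnt = 14  [A.wid * 2 + 10]
33. n0.idx = "yv"  ["yv"]
34. n0.mk = 0  [A.cnt - 14]
35. n0.depth = 14  [14]
36. n0.tag = false  [A.cnt > 14]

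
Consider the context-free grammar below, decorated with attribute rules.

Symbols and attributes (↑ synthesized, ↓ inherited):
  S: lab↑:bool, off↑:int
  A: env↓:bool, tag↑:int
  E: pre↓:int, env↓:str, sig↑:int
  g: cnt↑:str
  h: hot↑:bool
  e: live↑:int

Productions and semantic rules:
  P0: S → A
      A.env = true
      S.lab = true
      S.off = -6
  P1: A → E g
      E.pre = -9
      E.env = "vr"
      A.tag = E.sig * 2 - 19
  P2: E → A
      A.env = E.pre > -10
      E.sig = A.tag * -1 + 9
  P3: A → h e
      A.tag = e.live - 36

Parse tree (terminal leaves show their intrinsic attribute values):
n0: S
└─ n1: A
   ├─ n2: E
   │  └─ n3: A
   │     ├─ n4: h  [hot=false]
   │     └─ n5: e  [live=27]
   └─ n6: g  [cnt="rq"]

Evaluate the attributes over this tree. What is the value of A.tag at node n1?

1. n1.env = true  [true]
2. n2.pre = -9  [-9]
3. n2.env = "vr"  ["vr"]
4. n3.env = true  [E.pre > -10]
5. n4.hot = false  [terminal]
6. n5.live = 27  [terminal]
7. n3.tag = -9  [e.live - 36]
8. n2.sig = 18  [A.tag * -1 + 9]
9. n6.cnt = "rq"  [terminal]
10. n1.tag = 17  [E.sig * 2 - 19]
11. n0.lab = true  [true]
12. n0.off = -6  [-6]

17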